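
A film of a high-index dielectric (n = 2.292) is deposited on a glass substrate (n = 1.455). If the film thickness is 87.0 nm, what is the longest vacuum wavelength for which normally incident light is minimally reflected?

Top surface (1.0 → 2.292): reflection off a higher-index medium gives a half-wave phase shift.
At the lower boundary (n = 2.292 to n = 1.455) the reflected ray undergoes no phase shift.
Net: one phase inversion between the two reflected rays.
For dark reflection here: 2 n t = m λ.
λ = 2 n t / m. The longest wavelength is m = 1: λ = 2 × 2.292 × 87.0 / 1.00 = 399 nm.

399 nm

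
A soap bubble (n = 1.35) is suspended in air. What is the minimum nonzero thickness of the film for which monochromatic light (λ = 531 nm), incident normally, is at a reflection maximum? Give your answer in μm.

0.0983 μm

Ray reflecting at the top interface goes from n = 1.0 toward n = 1.35: a half-wave phase shift.
Ray reflecting at the bottom interface goes from n = 1.35 toward n = 1.0: no phase shift.
Exactly one π shift → a net half-wave offset.
For strong reflection here: 2 n t = (m + ½) λ.
Minimum at m = 0: t = λ / (4 n) = 531 / (4 × 1.35) = 98.3 nm.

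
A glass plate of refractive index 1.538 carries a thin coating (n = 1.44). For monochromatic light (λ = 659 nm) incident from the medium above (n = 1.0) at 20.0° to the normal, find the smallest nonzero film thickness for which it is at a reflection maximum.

At the upper boundary (n = 1.0 to n = 1.44) the reflected ray undergoes a half-wave phase shift.
Bottom surface (1.44 → 1.538): reflection off a higher-index medium gives a half-wave phase shift.
Zero or two π shifts → no net half-wave offset.
For maximum reflection here: 2 n t cos θ_r = m λ.
Snell's law: 1.0 sin 20.0° = 1.44 sin θ_r → sin θ_r = 0.238, cos θ_r = 0.971.
Minimum nonzero at m = 1: t = λ / (2 n cos θ_r) = 659 / (2 × 1.44 × 0.971) = 236 nm.

236 nm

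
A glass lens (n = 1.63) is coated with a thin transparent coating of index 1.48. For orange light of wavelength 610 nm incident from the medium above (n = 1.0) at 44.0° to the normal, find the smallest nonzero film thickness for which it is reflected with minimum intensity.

Top surface (1.0 → 1.48): reflection off a higher-index medium gives a half-wave phase shift.
At the lower boundary (n = 1.48 to n = 1.63) the reflected ray undergoes a half-wave phase shift.
Net: no relative phase inversion (both shifts match).
So the condition for destructive reflection is 2 n t cos θ_r = (m + ½) λ.
Snell's law: 1.0 sin 44.0° = 1.48 sin θ_r → sin θ_r = 0.469, cos θ_r = 0.883.
Minimum at m = 0: t = λ / (4 n cos θ_r) = 610 / (4 × 1.48 × 0.883) = 117 nm.

117 nm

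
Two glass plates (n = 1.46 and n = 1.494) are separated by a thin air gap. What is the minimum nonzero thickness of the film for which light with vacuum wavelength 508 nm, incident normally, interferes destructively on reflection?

254 nm

Ray reflecting at the top interface goes from n = 1.46 toward n = 1.0: no phase shift.
At the lower boundary (n = 1.0 to n = 1.494) the reflected ray undergoes a half-wave phase shift.
The two reflections differ by half a wavelength.
For weak reflection here: 2 n t = m λ.
Minimum nonzero at m = 1: t = λ / (2 n) = 508 / (2 × 1.0) = 254 nm.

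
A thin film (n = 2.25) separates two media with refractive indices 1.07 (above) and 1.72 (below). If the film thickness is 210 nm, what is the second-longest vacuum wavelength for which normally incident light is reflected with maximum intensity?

630 nm

At the upper boundary (n = 1.07 to n = 2.25) the reflected ray undergoes a half-wave phase shift.
Bottom surface (2.25 → 1.72): reflection off a lower-index medium gives no phase shift.
The two reflections differ by half a wavelength.
So the condition for constructive reflection is 2 n t = (m + ½) λ.
λ = 2 n t / (m + ½). The second-longest wavelength is m = 1: λ = 2 × 2.25 × 210 / 1.50 = 630 nm.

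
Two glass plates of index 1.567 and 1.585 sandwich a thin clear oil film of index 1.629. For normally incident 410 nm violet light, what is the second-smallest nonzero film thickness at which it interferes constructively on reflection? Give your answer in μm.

0.189 μm

Top surface (1.567 → 1.629): reflection off a higher-index medium gives a half-wave phase shift.
Bottom surface (1.629 → 1.585): reflection off a lower-index medium gives no phase shift.
The two reflections differ by half a wavelength.
For strong reflection here: 2 n t = (m + ½) λ.
The second-smallest nonzero thickness corresponds to m = 1: t = (m + ½) λ / (2 n) = 1.50 × 410 / (2 × 1.629) = 189 nm.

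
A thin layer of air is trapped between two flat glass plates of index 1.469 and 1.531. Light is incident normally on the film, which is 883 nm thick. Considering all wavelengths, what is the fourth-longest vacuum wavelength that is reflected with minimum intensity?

442 nm

Top surface (1.469 → 1.0): reflection off a lower-index medium gives no phase shift.
Ray reflecting at the bottom interface goes from n = 1.0 toward n = 1.531: a half-wave phase shift.
The two reflections differ by half a wavelength.
For dark reflection here: 2 n t = m λ.
λ = 2 n t / m. The fourth-longest wavelength is m = 4: λ = 2 × 1.0 × 883 / 4.00 = 442 nm.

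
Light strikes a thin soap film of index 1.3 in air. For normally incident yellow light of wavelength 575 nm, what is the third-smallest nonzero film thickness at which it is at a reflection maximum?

553 nm

At the upper boundary (n = 1.0 to n = 1.3) the reflected ray undergoes a half-wave phase shift.
Ray reflecting at the bottom interface goes from n = 1.3 toward n = 1.0: no phase shift.
The two reflections differ by half a wavelength.
For maximum reflection here: 2 n t = (m + ½) λ.
The third-smallest nonzero thickness corresponds to m = 2: t = (m + ½) λ / (2 n) = 2.50 × 575 / (2 × 1.3) = 553 nm.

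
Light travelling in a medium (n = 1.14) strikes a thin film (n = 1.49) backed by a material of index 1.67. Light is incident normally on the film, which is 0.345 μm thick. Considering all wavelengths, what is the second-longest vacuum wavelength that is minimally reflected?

Top surface (1.14 → 1.49): reflection off a higher-index medium gives a half-wave phase shift.
Bottom surface (1.49 → 1.67): reflection off a higher-index medium gives a half-wave phase shift.
Net: no relative phase inversion (both shifts match).
For minimum reflection here: 2 n t = (m + ½) λ.
λ = 2 n t / (m + ½). The second-longest wavelength is m = 1: λ = 2 × 1.49 × 345 / 1.50 = 685 nm.

685 nm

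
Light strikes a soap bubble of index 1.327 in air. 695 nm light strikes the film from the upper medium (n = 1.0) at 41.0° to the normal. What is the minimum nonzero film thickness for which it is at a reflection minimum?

At the upper boundary (n = 1.0 to n = 1.327) the reflected ray undergoes a half-wave phase shift.
At the lower boundary (n = 1.327 to n = 1.0) the reflected ray undergoes no phase shift.
Net: one phase inversion between the two reflected rays.
With one net inversion, destructive interference in reflection requires 2 n t cos θ_r = m λ.
Snell's law: 1.0 sin 41.0° = 1.327 sin θ_r → sin θ_r = 0.494, cos θ_r = 0.869.
Minimum nonzero at m = 1: t = λ / (2 n cos θ_r) = 695 / (2 × 1.327 × 0.869) = 301 nm.

301 nm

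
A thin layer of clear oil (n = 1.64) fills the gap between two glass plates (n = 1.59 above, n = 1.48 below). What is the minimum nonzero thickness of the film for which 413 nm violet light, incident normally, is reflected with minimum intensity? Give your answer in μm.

0.126 μm

Top surface (1.59 → 1.64): reflection off a higher-index medium gives a half-wave phase shift.
At the lower boundary (n = 1.64 to n = 1.48) the reflected ray undergoes no phase shift.
Exactly one π shift → a net half-wave offset.
For minimum reflection here: 2 n t = m λ.
Minimum nonzero at m = 1: t = λ / (2 n) = 413 / (2 × 1.64) = 126 nm.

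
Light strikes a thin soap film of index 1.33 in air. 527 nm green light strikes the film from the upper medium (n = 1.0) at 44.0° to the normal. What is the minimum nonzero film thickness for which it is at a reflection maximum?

Top surface (1.0 → 1.33): reflection off a higher-index medium gives a half-wave phase shift.
Bottom surface (1.33 → 1.0): reflection off a lower-index medium gives no phase shift.
Net: one phase inversion between the two reflected rays.
For maximum reflection here: 2 n t cos θ_r = (m + ½) λ.
Snell's law: 1.0 sin 44.0° = 1.33 sin θ_r → sin θ_r = 0.522, cos θ_r = 0.853.
Minimum at m = 0: t = λ / (4 n cos θ_r) = 527 / (4 × 1.33 × 0.853) = 116 nm.

116 nm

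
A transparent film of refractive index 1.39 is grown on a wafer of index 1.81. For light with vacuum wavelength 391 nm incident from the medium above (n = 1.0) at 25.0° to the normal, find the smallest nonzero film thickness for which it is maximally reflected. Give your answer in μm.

0.148 μm

Top surface (1.0 → 1.39): reflection off a higher-index medium gives a half-wave phase shift.
Bottom surface (1.39 → 1.81): reflection off a higher-index medium gives a half-wave phase shift.
Net: no relative phase inversion (both shifts match).
So the condition for constructive reflection is 2 n t cos θ_r = m λ.
Snell's law: 1.0 sin 25.0° = 1.39 sin θ_r → sin θ_r = 0.304, cos θ_r = 0.953.
Minimum nonzero at m = 1: t = λ / (2 n cos θ_r) = 391 / (2 × 1.39 × 0.953) = 148 nm.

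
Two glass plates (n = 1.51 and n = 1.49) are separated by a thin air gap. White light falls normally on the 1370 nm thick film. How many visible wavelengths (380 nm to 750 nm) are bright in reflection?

Top surface (1.51 → 1.0): reflection off a lower-index medium gives no phase shift.
Ray reflecting at the bottom interface goes from n = 1.0 toward n = 1.49: a half-wave phase shift.
The two reflections differ by half a wavelength.
With one net inversion, constructive interference in reflection requires 2 n t = (m + ½) λ.
λ = 2 n t / (m + ½) = 2740 / (m + ½) nm.
m=3: 783 nm (IR); m=4: 609 nm (visible); m=5: 498 nm (visible); m=6: 422 nm (visible); m=7: 365 nm (UV).

3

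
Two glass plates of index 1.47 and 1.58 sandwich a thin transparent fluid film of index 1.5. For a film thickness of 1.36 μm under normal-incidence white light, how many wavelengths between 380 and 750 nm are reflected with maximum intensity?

5

At the upper boundary (n = 1.47 to n = 1.5) the reflected ray undergoes a half-wave phase shift.
At the lower boundary (n = 1.5 to n = 1.58) the reflected ray undergoes a half-wave phase shift.
Zero or two π shifts → no net half-wave offset.
For maximum reflection here: 2 n t = m λ.
λ = 2 n t / m = 4080 / m nm.
m=5: 816 nm (IR); m=6: 680 nm (visible); m=7: 583 nm (visible); m=8: 510 nm (visible); m=9: 453 nm (visible); m=10: 408 nm (visible); m=11: 371 nm (UV).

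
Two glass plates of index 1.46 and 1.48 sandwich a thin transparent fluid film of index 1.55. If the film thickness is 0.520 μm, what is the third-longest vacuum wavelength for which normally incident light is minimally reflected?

At the upper boundary (n = 1.46 to n = 1.55) the reflected ray undergoes a half-wave phase shift.
Bottom surface (1.55 → 1.48): reflection off a lower-index medium gives no phase shift.
The two reflections differ by half a wavelength.
For dark reflection here: 2 n t = m λ.
λ = 2 n t / m. The third-longest wavelength is m = 3: λ = 2 × 1.55 × 520 / 3.00 = 537 nm.

537 nm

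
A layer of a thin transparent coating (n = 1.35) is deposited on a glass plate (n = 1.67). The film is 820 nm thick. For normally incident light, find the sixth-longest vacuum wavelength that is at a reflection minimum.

Top surface (1.0 → 1.35): reflection off a higher-index medium gives a half-wave phase shift.
Bottom surface (1.35 → 1.67): reflection off a higher-index medium gives a half-wave phase shift.
Net: no relative phase inversion (both shifts match).
With no net inversion, destructive interference in reflection requires 2 n t = (m + ½) λ.
λ = 2 n t / (m + ½). The sixth-longest wavelength is m = 5: λ = 2 × 1.35 × 820 / 5.50 = 403 nm.

403 nm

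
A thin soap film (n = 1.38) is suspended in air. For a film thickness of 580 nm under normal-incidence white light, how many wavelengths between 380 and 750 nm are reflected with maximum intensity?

At the upper boundary (n = 1.0 to n = 1.38) the reflected ray undergoes a half-wave phase shift.
Bottom surface (1.38 → 1.0): reflection off a lower-index medium gives no phase shift.
Net: one phase inversion between the two reflected rays.
With one net inversion, constructive interference in reflection requires 2 n t = (m + ½) λ.
λ = 2 n t / (m + ½) = 1601 / (m + ½) nm.
m=1: 1067 nm (IR); m=2: 640 nm (visible); m=3: 457 nm (visible); m=4: 356 nm (UV).

2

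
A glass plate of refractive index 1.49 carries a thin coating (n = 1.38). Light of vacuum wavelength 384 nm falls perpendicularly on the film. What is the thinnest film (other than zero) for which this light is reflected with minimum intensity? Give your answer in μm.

0.0696 μm

At the upper boundary (n = 1.0 to n = 1.38) the reflected ray undergoes a half-wave phase shift.
Ray reflecting at the bottom interface goes from n = 1.38 toward n = 1.49: a half-wave phase shift.
Zero or two π shifts → no net half-wave offset.
With no net inversion, destructive interference in reflection requires 2 n t = (m + ½) λ.
Minimum at m = 0: t = λ / (4 n) = 384 / (4 × 1.38) = 69.6 nm.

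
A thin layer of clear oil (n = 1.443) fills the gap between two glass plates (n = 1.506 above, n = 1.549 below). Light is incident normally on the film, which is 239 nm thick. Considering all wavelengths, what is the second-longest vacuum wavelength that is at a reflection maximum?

Top surface (1.506 → 1.443): reflection off a lower-index medium gives no phase shift.
Bottom surface (1.443 → 1.549): reflection off a higher-index medium gives a half-wave phase shift.
Net: one phase inversion between the two reflected rays.
So the condition for constructive reflection is 2 n t = (m + ½) λ.
λ = 2 n t / (m + ½). The second-longest wavelength is m = 1: λ = 2 × 1.443 × 239 / 1.50 = 460 nm.

460 nm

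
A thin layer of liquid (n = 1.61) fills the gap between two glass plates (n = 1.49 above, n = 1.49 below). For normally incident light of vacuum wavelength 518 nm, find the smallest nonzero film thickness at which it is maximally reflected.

80.4 nm

At the upper boundary (n = 1.49 to n = 1.61) the reflected ray undergoes a half-wave phase shift.
Bottom surface (1.61 → 1.49): reflection off a lower-index medium gives no phase shift.
Net: one phase inversion between the two reflected rays.
With one net inversion, constructive interference in reflection requires 2 n t = (m + ½) λ.
Minimum at m = 0: t = λ / (4 n) = 518 / (4 × 1.61) = 80.4 nm.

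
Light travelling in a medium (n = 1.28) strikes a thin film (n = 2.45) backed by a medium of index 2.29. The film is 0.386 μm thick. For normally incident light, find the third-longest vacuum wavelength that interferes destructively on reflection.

At the upper boundary (n = 1.28 to n = 2.45) the reflected ray undergoes a half-wave phase shift.
At the lower boundary (n = 2.45 to n = 2.29) the reflected ray undergoes no phase shift.
Net: one phase inversion between the two reflected rays.
With one net inversion, destructive interference in reflection requires 2 n t = m λ.
λ = 2 n t / m. The third-longest wavelength is m = 3: λ = 2 × 2.45 × 386 / 3.00 = 630 nm.

630 nm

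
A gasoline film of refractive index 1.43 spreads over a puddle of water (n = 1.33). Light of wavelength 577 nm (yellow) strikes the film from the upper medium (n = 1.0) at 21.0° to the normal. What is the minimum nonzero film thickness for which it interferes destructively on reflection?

208 nm

Ray reflecting at the top interface goes from n = 1.0 toward n = 1.43: a half-wave phase shift.
At the lower boundary (n = 1.43 to n = 1.33) the reflected ray undergoes no phase shift.
Exactly one π shift → a net half-wave offset.
For minimum reflection here: 2 n t cos θ_r = m λ.
Snell's law: 1.0 sin 21.0° = 1.43 sin θ_r → sin θ_r = 0.251, cos θ_r = 0.968.
Minimum nonzero at m = 1: t = λ / (2 n cos θ_r) = 577 / (2 × 1.43 × 0.968) = 208 nm.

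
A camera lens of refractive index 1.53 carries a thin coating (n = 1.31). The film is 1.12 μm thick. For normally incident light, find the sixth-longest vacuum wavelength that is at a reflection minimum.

534 nm

At the upper boundary (n = 1.0 to n = 1.31) the reflected ray undergoes a half-wave phase shift.
Bottom surface (1.31 → 1.53): reflection off a higher-index medium gives a half-wave phase shift.
Zero or two π shifts → no net half-wave offset.
For minimum reflection here: 2 n t = (m + ½) λ.
λ = 2 n t / (m + ½). The sixth-longest wavelength is m = 5: λ = 2 × 1.31 × 1120 / 5.50 = 534 nm.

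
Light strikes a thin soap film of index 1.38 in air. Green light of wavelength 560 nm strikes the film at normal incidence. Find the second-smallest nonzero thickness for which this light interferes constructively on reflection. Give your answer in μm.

At the upper boundary (n = 1.0 to n = 1.38) the reflected ray undergoes a half-wave phase shift.
Bottom surface (1.38 → 1.0): reflection off a lower-index medium gives no phase shift.
Exactly one π shift → a net half-wave offset.
So the condition for constructive reflection is 2 n t = (m + ½) λ.
The second-smallest nonzero thickness corresponds to m = 1: t = (m + ½) λ / (2 n) = 1.50 × 560 / (2 × 1.38) = 304 nm.

0.304 μm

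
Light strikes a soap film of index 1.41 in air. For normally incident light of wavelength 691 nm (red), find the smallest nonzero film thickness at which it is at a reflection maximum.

Ray reflecting at the top interface goes from n = 1.0 toward n = 1.41: a half-wave phase shift.
Ray reflecting at the bottom interface goes from n = 1.41 toward n = 1.0: no phase shift.
Net: one phase inversion between the two reflected rays.
For maximum reflection here: 2 n t = (m + ½) λ.
Minimum at m = 0: t = λ / (4 n) = 691 / (4 × 1.41) = 123 nm.

123 nm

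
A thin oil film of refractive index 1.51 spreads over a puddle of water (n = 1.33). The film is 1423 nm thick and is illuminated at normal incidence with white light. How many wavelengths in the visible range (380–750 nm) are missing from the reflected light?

At the upper boundary (n = 1.0 to n = 1.51) the reflected ray undergoes a half-wave phase shift.
At the lower boundary (n = 1.51 to n = 1.33) the reflected ray undergoes no phase shift.
The two reflections differ by half a wavelength.
For minimum reflection here: 2 n t = m λ.
λ = 2 n t / m = 4297 / m nm.
m=5: 859 nm (IR); m=6: 716 nm (visible); m=7: 614 nm (visible); m=8: 537 nm (visible); m=9: 477 nm (visible); m=10: 430 nm (visible); m=11: 391 nm (visible); m=12: 358 nm (UV).

6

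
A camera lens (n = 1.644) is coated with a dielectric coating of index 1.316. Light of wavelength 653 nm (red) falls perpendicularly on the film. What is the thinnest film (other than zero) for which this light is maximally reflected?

248 nm

Ray reflecting at the top interface goes from n = 1.0 toward n = 1.316: a half-wave phase shift.
Ray reflecting at the bottom interface goes from n = 1.316 toward n = 1.644: a half-wave phase shift.
The two reflections carry the same phase change, so no net offset.
For maximum reflection here: 2 n t = m λ.
Minimum nonzero at m = 1: t = λ / (2 n) = 653 / (2 × 1.316) = 248 nm.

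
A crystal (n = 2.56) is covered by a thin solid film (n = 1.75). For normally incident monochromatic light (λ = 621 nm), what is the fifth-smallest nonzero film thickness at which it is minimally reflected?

798 nm

Ray reflecting at the top interface goes from n = 1.0 toward n = 1.75: a half-wave phase shift.
Bottom surface (1.75 → 2.56): reflection off a higher-index medium gives a half-wave phase shift.
Zero or two π shifts → no net half-wave offset.
With no net inversion, destructive interference in reflection requires 2 n t = (m + ½) λ.
The fifth-smallest nonzero thickness corresponds to m = 4: t = (m + ½) λ / (2 n) = 4.50 × 621 / (2 × 1.75) = 798 nm.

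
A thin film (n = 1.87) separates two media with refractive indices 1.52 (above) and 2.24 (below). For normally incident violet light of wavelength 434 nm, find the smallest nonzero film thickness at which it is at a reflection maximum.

Top surface (1.52 → 1.87): reflection off a higher-index medium gives a half-wave phase shift.
At the lower boundary (n = 1.87 to n = 2.24) the reflected ray undergoes a half-wave phase shift.
Net: no relative phase inversion (both shifts match).
So the condition for constructive reflection is 2 n t = m λ.
Minimum nonzero at m = 1: t = λ / (2 n) = 434 / (2 × 1.87) = 116 nm.

116 nm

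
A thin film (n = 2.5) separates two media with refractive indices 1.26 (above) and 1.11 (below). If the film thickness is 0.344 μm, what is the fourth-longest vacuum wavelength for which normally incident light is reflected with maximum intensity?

491 nm

At the upper boundary (n = 1.26 to n = 2.5) the reflected ray undergoes a half-wave phase shift.
Ray reflecting at the bottom interface goes from n = 2.5 toward n = 1.11: no phase shift.
Net: one phase inversion between the two reflected rays.
For strong reflection here: 2 n t = (m + ½) λ.
λ = 2 n t / (m + ½). The fourth-longest wavelength is m = 3: λ = 2 × 2.5 × 344 / 3.50 = 491 nm.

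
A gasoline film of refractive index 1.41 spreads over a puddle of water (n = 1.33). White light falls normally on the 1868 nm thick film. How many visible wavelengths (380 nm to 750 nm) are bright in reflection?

7

At the upper boundary (n = 1.0 to n = 1.41) the reflected ray undergoes a half-wave phase shift.
At the lower boundary (n = 1.41 to n = 1.33) the reflected ray undergoes no phase shift.
Net: one phase inversion between the two reflected rays.
With one net inversion, constructive interference in reflection requires 2 n t = (m + ½) λ.
λ = 2 n t / (m + ½) = 5268 / (m + ½) nm.
m=6: 810 nm (IR); m=7: 702 nm (visible); m=8: 620 nm (visible); m=9: 555 nm (visible); m=10: 502 nm (visible); m=11: 458 nm (visible); m=12: 421 nm (visible); m=13: 390 nm (visible); m=14: 363 nm (UV).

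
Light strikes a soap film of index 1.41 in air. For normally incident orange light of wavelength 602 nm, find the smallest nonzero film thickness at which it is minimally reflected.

At the upper boundary (n = 1.0 to n = 1.41) the reflected ray undergoes a half-wave phase shift.
At the lower boundary (n = 1.41 to n = 1.0) the reflected ray undergoes no phase shift.
Net: one phase inversion between the two reflected rays.
So the condition for destructive reflection is 2 n t = m λ.
Minimum nonzero at m = 1: t = λ / (2 n) = 602 / (2 × 1.41) = 213 nm.

213 nm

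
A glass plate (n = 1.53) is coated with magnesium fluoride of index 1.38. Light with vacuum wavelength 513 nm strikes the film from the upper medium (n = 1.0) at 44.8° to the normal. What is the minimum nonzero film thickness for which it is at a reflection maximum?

216 nm

Ray reflecting at the top interface goes from n = 1.0 toward n = 1.38: a half-wave phase shift.
At the lower boundary (n = 1.38 to n = 1.53) the reflected ray undergoes a half-wave phase shift.
The two reflections carry the same phase change, so no net offset.
With no net inversion, constructive interference in reflection requires 2 n t cos θ_r = m λ.
Snell's law: 1.0 sin 44.8° = 1.38 sin θ_r → sin θ_r = 0.511, cos θ_r = 0.860.
Minimum nonzero at m = 1: t = λ / (2 n cos θ_r) = 513 / (2 × 1.38 × 0.860) = 216 nm.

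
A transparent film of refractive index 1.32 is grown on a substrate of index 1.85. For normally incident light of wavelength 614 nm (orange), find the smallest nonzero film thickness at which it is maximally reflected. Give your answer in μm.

0.233 μm

At the upper boundary (n = 1.0 to n = 1.32) the reflected ray undergoes a half-wave phase shift.
At the lower boundary (n = 1.32 to n = 1.85) the reflected ray undergoes a half-wave phase shift.
The two reflections carry the same phase change, so no net offset.
So the condition for constructive reflection is 2 n t = m λ.
Minimum nonzero at m = 1: t = λ / (2 n) = 614 / (2 × 1.32) = 233 nm.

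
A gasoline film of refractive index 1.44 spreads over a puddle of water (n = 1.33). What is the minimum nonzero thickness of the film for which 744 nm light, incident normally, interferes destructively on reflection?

At the upper boundary (n = 1.0 to n = 1.44) the reflected ray undergoes a half-wave phase shift.
Bottom surface (1.44 → 1.33): reflection off a lower-index medium gives no phase shift.
Exactly one π shift → a net half-wave offset.
With one net inversion, destructive interference in reflection requires 2 n t = m λ.
Minimum nonzero at m = 1: t = λ / (2 n) = 744 / (2 × 1.44) = 258 nm.

258 nm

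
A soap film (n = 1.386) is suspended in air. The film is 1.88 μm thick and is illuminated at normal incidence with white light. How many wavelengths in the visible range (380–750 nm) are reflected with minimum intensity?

7

Top surface (1.0 → 1.386): reflection off a higher-index medium gives a half-wave phase shift.
At the lower boundary (n = 1.386 to n = 1.0) the reflected ray undergoes no phase shift.
Net: one phase inversion between the two reflected rays.
For dark reflection here: 2 n t = m λ.
λ = 2 n t / m = 5211 / m nm.
m=6: 869 nm (IR); m=7: 744 nm (visible); m=8: 651 nm (visible); m=9: 579 nm (visible); m=10: 521 nm (visible); m=11: 474 nm (visible); m=12: 434 nm (visible); m=13: 401 nm (visible); m=14: 372 nm (UV).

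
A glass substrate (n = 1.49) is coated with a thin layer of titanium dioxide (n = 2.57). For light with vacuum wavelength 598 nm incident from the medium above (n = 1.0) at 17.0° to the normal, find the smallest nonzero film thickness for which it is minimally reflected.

At the upper boundary (n = 1.0 to n = 2.57) the reflected ray undergoes a half-wave phase shift.
Bottom surface (2.57 → 1.49): reflection off a lower-index medium gives no phase shift.
Exactly one π shift → a net half-wave offset.
So the condition for destructive reflection is 2 n t cos θ_r = m λ.
Snell's law: 1.0 sin 17.0° = 2.57 sin θ_r → sin θ_r = 0.114, cos θ_r = 0.994.
Minimum nonzero at m = 1: t = λ / (2 n cos θ_r) = 598 / (2 × 2.57 × 0.994) = 117 nm.

117 nm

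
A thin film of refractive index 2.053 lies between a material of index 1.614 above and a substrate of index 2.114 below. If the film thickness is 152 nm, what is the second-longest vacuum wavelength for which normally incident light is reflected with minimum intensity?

Top surface (1.614 → 2.053): reflection off a higher-index medium gives a half-wave phase shift.
Ray reflecting at the bottom interface goes from n = 2.053 toward n = 2.114: a half-wave phase shift.
The two reflections carry the same phase change, so no net offset.
So the condition for destructive reflection is 2 n t = (m + ½) λ.
λ = 2 n t / (m + ½). The second-longest wavelength is m = 1: λ = 2 × 2.053 × 152 / 1.50 = 416 nm.

416 nm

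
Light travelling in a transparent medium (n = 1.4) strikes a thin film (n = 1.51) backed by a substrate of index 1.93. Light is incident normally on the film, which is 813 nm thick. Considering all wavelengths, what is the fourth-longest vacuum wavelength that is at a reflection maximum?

614 nm

At the upper boundary (n = 1.4 to n = 1.51) the reflected ray undergoes a half-wave phase shift.
At the lower boundary (n = 1.51 to n = 1.93) the reflected ray undergoes a half-wave phase shift.
Net: no relative phase inversion (both shifts match).
So the condition for constructive reflection is 2 n t = m λ.
λ = 2 n t / m. The fourth-longest wavelength is m = 4: λ = 2 × 1.51 × 813 / 4.00 = 614 nm.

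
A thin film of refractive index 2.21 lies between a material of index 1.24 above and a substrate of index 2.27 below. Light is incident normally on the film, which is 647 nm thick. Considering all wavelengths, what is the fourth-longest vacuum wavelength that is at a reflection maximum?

715 nm

Ray reflecting at the top interface goes from n = 1.24 toward n = 2.21: a half-wave phase shift.
Bottom surface (2.21 → 2.27): reflection off a higher-index medium gives a half-wave phase shift.
Zero or two π shifts → no net half-wave offset.
With no net inversion, constructive interference in reflection requires 2 n t = m λ.
λ = 2 n t / m. The fourth-longest wavelength is m = 4: λ = 2 × 2.21 × 647 / 4.00 = 715 nm.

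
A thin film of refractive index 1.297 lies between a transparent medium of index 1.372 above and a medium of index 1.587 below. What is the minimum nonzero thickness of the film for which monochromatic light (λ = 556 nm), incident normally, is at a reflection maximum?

107 nm

Top surface (1.372 → 1.297): reflection off a lower-index medium gives no phase shift.
Bottom surface (1.297 → 1.587): reflection off a higher-index medium gives a half-wave phase shift.
The two reflections differ by half a wavelength.
For bright reflection here: 2 n t = (m + ½) λ.
Minimum at m = 0: t = λ / (4 n) = 556 / (4 × 1.297) = 107 nm.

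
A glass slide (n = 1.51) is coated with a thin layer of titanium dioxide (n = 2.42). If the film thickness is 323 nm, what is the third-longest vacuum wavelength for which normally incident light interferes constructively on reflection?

625 nm

At the upper boundary (n = 1.0 to n = 2.42) the reflected ray undergoes a half-wave phase shift.
At the lower boundary (n = 2.42 to n = 1.51) the reflected ray undergoes no phase shift.
Exactly one π shift → a net half-wave offset.
So the condition for constructive reflection is 2 n t = (m + ½) λ.
λ = 2 n t / (m + ½). The third-longest wavelength is m = 2: λ = 2 × 2.42 × 323 / 2.50 = 625 nm.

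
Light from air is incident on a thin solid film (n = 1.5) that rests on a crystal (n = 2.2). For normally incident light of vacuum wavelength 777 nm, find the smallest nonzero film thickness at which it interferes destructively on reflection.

130 nm

Top surface (1.0 → 1.5): reflection off a higher-index medium gives a half-wave phase shift.
Ray reflecting at the bottom interface goes from n = 1.5 toward n = 2.2: a half-wave phase shift.
The two reflections carry the same phase change, so no net offset.
With no net inversion, destructive interference in reflection requires 2 n t = (m + ½) λ.
Minimum at m = 0: t = λ / (4 n) = 777 / (4 × 1.5) = 130 nm.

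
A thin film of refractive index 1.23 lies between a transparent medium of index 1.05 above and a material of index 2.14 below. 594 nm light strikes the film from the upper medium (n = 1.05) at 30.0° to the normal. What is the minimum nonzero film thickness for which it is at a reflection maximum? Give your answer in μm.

At the upper boundary (n = 1.05 to n = 1.23) the reflected ray undergoes a half-wave phase shift.
At the lower boundary (n = 1.23 to n = 2.14) the reflected ray undergoes a half-wave phase shift.
Zero or two π shifts → no net half-wave offset.
With no net inversion, constructive interference in reflection requires 2 n t cos θ_r = m λ.
Snell's law: 1.05 sin 30.0° = 1.23 sin θ_r → sin θ_r = 0.427, cos θ_r = 0.904.
Minimum nonzero at m = 1: t = λ / (2 n cos θ_r) = 594 / (2 × 1.23 × 0.904) = 267 nm.

0.267 μm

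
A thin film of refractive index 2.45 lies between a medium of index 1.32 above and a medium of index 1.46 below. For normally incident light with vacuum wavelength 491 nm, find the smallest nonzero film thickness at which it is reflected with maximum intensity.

Top surface (1.32 → 2.45): reflection off a higher-index medium gives a half-wave phase shift.
Bottom surface (2.45 → 1.46): reflection off a lower-index medium gives no phase shift.
Exactly one π shift → a net half-wave offset.
For maximum reflection here: 2 n t = (m + ½) λ.
Minimum at m = 0: t = λ / (4 n) = 491 / (4 × 2.45) = 50.1 nm.

50.1 nm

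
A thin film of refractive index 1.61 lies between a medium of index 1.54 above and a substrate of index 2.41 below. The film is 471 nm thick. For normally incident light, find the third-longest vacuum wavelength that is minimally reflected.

607 nm

Ray reflecting at the top interface goes from n = 1.54 toward n = 1.61: a half-wave phase shift.
Ray reflecting at the bottom interface goes from n = 1.61 toward n = 2.41: a half-wave phase shift.
Zero or two π shifts → no net half-wave offset.
With no net inversion, destructive interference in reflection requires 2 n t = (m + ½) λ.
λ = 2 n t / (m + ½). The third-longest wavelength is m = 2: λ = 2 × 1.61 × 471 / 2.50 = 607 nm.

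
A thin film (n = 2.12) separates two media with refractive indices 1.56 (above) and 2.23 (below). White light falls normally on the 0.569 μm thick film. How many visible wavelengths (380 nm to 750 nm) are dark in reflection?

Ray reflecting at the top interface goes from n = 1.56 toward n = 2.12: a half-wave phase shift.
Bottom surface (2.12 → 2.23): reflection off a higher-index medium gives a half-wave phase shift.
Zero or two π shifts → no net half-wave offset.
With no net inversion, destructive interference in reflection requires 2 n t = (m + ½) λ.
λ = 2 n t / (m + ½) = 2413 / (m + ½) nm.
m=2: 965 nm (IR); m=3: 689 nm (visible); m=4: 536 nm (visible); m=5: 439 nm (visible); m=6: 371 nm (UV).

3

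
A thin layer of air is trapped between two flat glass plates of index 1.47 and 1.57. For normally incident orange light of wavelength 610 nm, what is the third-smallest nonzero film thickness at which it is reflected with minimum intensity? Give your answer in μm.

0.915 μm

At the upper boundary (n = 1.47 to n = 1.0) the reflected ray undergoes no phase shift.
Ray reflecting at the bottom interface goes from n = 1.0 toward n = 1.57: a half-wave phase shift.
Exactly one π shift → a net half-wave offset.
So the condition for destructive reflection is 2 n t = m λ.
The third-smallest nonzero thickness corresponds to m = 3: t = m λ / (2 n) = 3.00 × 610 / (2 × 1.0) = 915 nm.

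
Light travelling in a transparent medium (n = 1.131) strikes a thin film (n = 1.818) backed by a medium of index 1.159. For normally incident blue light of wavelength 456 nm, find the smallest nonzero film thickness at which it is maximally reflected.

62.7 nm

Top surface (1.131 → 1.818): reflection off a higher-index medium gives a half-wave phase shift.
Ray reflecting at the bottom interface goes from n = 1.818 toward n = 1.159: no phase shift.
Net: one phase inversion between the two reflected rays.
With one net inversion, constructive interference in reflection requires 2 n t = (m + ½) λ.
Minimum at m = 0: t = λ / (4 n) = 456 / (4 × 1.818) = 62.7 nm.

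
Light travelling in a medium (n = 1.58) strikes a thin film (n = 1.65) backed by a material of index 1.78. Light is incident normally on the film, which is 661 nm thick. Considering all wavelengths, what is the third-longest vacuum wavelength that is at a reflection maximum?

727 nm

Top surface (1.58 → 1.65): reflection off a higher-index medium gives a half-wave phase shift.
Ray reflecting at the bottom interface goes from n = 1.65 toward n = 1.78: a half-wave phase shift.
Zero or two π shifts → no net half-wave offset.
So the condition for constructive reflection is 2 n t = m λ.
λ = 2 n t / m. The third-longest wavelength is m = 3: λ = 2 × 1.65 × 661 / 3.00 = 727 nm.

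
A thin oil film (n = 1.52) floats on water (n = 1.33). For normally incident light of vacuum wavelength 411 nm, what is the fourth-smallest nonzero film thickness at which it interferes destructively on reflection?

541 nm

Top surface (1.0 → 1.52): reflection off a higher-index medium gives a half-wave phase shift.
Bottom surface (1.52 → 1.33): reflection off a lower-index medium gives no phase shift.
Net: one phase inversion between the two reflected rays.
So the condition for destructive reflection is 2 n t = m λ.
The fourth-smallest nonzero thickness corresponds to m = 4: t = m λ / (2 n) = 4.00 × 411 / (2 × 1.52) = 541 nm.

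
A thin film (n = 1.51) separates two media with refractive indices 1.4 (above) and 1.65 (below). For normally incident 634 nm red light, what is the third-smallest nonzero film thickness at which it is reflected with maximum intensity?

630 nm

Ray reflecting at the top interface goes from n = 1.4 toward n = 1.51: a half-wave phase shift.
Ray reflecting at the bottom interface goes from n = 1.51 toward n = 1.65: a half-wave phase shift.
Zero or two π shifts → no net half-wave offset.
So the condition for constructive reflection is 2 n t = m λ.
The third-smallest nonzero thickness corresponds to m = 3: t = m λ / (2 n) = 3.00 × 634 / (2 × 1.51) = 630 nm.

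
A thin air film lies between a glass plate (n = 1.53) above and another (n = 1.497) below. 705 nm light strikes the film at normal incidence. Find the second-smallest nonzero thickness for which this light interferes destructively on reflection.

705 nm

Ray reflecting at the top interface goes from n = 1.53 toward n = 1.0: no phase shift.
Ray reflecting at the bottom interface goes from n = 1.0 toward n = 1.497: a half-wave phase shift.
Exactly one π shift → a net half-wave offset.
So the condition for destructive reflection is 2 n t = m λ.
The second-smallest nonzero thickness corresponds to m = 2: t = m λ / (2 n) = 2.00 × 705 / (2 × 1.0) = 705 nm.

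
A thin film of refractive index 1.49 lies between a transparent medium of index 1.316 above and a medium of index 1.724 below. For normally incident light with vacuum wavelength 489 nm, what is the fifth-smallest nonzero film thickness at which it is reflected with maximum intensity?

At the upper boundary (n = 1.316 to n = 1.49) the reflected ray undergoes a half-wave phase shift.
Bottom surface (1.49 → 1.724): reflection off a higher-index medium gives a half-wave phase shift.
Zero or two π shifts → no net half-wave offset.
For maximum reflection here: 2 n t = m λ.
The fifth-smallest nonzero thickness corresponds to m = 5: t = m λ / (2 n) = 5.00 × 489 / (2 × 1.49) = 820 nm.

820 nm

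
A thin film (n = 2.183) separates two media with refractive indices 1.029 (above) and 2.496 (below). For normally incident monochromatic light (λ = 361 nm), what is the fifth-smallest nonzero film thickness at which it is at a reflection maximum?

At the upper boundary (n = 1.029 to n = 2.183) the reflected ray undergoes a half-wave phase shift.
At the lower boundary (n = 2.183 to n = 2.496) the reflected ray undergoes a half-wave phase shift.
Net: no relative phase inversion (both shifts match).
With no net inversion, constructive interference in reflection requires 2 n t = m λ.
The fifth-smallest nonzero thickness corresponds to m = 5: t = m λ / (2 n) = 5.00 × 361 / (2 × 2.183) = 413 nm.

413 nm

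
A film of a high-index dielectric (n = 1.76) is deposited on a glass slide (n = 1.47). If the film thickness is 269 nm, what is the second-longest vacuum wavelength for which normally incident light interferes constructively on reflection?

631 nm

Ray reflecting at the top interface goes from n = 1.0 toward n = 1.76: a half-wave phase shift.
Bottom surface (1.76 → 1.47): reflection off a lower-index medium gives no phase shift.
Net: one phase inversion between the two reflected rays.
With one net inversion, constructive interference in reflection requires 2 n t = (m + ½) λ.
λ = 2 n t / (m + ½). The second-longest wavelength is m = 1: λ = 2 × 1.76 × 269 / 1.50 = 631 nm.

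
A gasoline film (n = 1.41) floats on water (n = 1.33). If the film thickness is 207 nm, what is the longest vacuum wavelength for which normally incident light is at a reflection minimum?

Ray reflecting at the top interface goes from n = 1.0 toward n = 1.41: a half-wave phase shift.
At the lower boundary (n = 1.41 to n = 1.33) the reflected ray undergoes no phase shift.
Exactly one π shift → a net half-wave offset.
For weak reflection here: 2 n t = m λ.
λ = 2 n t / m. The longest wavelength is m = 1: λ = 2 × 1.41 × 207 / 1.00 = 584 nm.

584 nm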